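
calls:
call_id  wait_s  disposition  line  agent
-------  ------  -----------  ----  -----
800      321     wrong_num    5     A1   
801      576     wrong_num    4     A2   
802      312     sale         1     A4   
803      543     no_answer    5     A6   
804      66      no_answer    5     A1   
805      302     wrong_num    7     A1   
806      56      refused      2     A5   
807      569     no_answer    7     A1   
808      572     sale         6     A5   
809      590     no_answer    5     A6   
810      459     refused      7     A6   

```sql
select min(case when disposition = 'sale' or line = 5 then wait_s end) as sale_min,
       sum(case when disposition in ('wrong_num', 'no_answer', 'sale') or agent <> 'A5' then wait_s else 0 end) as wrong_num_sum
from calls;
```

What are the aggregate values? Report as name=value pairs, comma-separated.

sale_min=66, wrong_num_sum=4310

[sale_min: disposition = 'sale' or line = 5]
call_id=800: ✓ → 321
call_id=801: ✗
call_id=802: ✓ → 312
call_id=803: ✓ → 543
call_id=804: ✓ → 66
call_id=805: ✗
call_id=806: ✗
call_id=807: ✗
call_id=808: ✓ → 572
call_id=809: ✓ → 590
call_id=810: ✗
sale_min = MIN(321, 312, 543, 66, 572, 590) = 66
—
[wrong_num_sum: disposition in ('wrong_num', 'no_answer', 'sale') or agent <> 'A5']
call_id=800: ✓ → 321
call_id=801: ✓ → 576
call_id=802: ✓ → 312
call_id=803: ✓ → 543
call_id=804: ✓ → 66
call_id=805: ✓ → 302
call_id=806: ✗
call_id=807: ✓ → 569
call_id=808: ✓ → 572
call_id=809: ✓ → 590
call_id=810: ✓ → 459
wrong_num_sum = 321 + 576 + 312 + 543 + 66 + 302 + 569 + 572 + 590 + 459 = 4310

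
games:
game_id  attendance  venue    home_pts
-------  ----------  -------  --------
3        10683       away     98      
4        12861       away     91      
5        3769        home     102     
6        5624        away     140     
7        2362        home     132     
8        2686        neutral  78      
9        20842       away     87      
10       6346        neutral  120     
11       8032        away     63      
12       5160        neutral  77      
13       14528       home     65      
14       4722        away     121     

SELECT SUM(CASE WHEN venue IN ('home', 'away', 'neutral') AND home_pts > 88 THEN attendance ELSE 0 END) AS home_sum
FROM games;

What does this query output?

46367

game_id=3: ✓ → 10683
game_id=4: ✓ → 12861
game_id=5: ✓ → 3769
game_id=6: ✓ → 5624
game_id=7: ✓ → 2362
game_id=8: ✗
game_id=9: ✗
game_id=10: ✓ → 6346
game_id=11: ✗
game_id=12: ✗
game_id=13: ✗
game_id=14: ✓ → 4722
home_sum = 10683 + 12861 + 3769 + 5624 + 2362 + 6346 + 4722 = 46367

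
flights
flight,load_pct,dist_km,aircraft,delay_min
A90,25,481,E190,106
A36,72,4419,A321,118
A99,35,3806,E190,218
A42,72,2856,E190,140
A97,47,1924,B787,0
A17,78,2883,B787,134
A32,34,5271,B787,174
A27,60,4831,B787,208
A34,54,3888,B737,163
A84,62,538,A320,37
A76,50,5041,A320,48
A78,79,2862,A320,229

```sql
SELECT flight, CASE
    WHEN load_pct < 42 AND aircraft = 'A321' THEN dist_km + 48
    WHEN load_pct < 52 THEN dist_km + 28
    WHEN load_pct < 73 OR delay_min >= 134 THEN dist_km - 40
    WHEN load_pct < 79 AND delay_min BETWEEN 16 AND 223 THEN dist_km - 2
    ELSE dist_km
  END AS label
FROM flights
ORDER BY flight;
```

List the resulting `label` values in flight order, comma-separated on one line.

flight=A17: load_pct < 73 OR delay_min >= 134 → 2843
flight=A27: load_pct < 73 OR delay_min >= 134 → 4791
flight=A32: load_pct < 52 → 5299
flight=A34: load_pct < 73 OR delay_min >= 134 → 3848
flight=A36: load_pct < 73 OR delay_min >= 134 → 4379
flight=A42: load_pct < 73 OR delay_min >= 134 → 2816
flight=A76: load_pct < 52 → 5069
flight=A78: load_pct < 73 OR delay_min >= 134 → 2822
flight=A84: load_pct < 73 OR delay_min >= 134 → 498
flight=A90: load_pct < 52 → 509
flight=A97: load_pct < 52 → 1952
flight=A99: load_pct < 52 → 3834

2843, 4791, 5299, 3848, 4379, 2816, 5069, 2822, 498, 509, 1952, 3834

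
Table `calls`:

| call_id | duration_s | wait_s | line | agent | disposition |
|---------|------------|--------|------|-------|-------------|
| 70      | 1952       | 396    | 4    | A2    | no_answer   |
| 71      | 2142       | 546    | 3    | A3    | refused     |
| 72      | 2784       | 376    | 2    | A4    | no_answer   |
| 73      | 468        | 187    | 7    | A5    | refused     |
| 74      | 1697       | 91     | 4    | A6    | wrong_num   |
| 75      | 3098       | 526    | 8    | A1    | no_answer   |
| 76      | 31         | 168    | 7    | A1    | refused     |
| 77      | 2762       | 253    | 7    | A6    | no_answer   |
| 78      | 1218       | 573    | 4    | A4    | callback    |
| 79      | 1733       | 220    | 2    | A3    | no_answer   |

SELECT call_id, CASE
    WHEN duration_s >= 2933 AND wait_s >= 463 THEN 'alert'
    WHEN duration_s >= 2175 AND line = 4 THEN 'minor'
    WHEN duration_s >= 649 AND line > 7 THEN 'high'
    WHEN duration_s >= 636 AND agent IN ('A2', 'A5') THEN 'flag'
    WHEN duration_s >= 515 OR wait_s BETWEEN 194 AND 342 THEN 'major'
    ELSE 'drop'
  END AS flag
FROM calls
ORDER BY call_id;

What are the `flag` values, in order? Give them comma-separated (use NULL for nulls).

flag, major, major, drop, major, alert, drop, major, major, major

call_id=70: duration_s >= 636 AND agent IN ('A2', 'A5') → flag
call_id=71: duration_s >= 515 OR wait_s BETWEEN 194 AND 342 → major
call_id=72: duration_s >= 515 OR wait_s BETWEEN 194 AND 342 → major
call_id=73: ELSE → drop
call_id=74: duration_s >= 515 OR wait_s BETWEEN 194 AND 342 → major
call_id=75: duration_s >= 2933 AND wait_s >= 463 → alert
call_id=76: ELSE → drop
call_id=77: duration_s >= 515 OR wait_s BETWEEN 194 AND 342 → major
call_id=78: duration_s >= 515 OR wait_s BETWEEN 194 AND 342 → major
call_id=79: duration_s >= 515 OR wait_s BETWEEN 194 AND 342 → major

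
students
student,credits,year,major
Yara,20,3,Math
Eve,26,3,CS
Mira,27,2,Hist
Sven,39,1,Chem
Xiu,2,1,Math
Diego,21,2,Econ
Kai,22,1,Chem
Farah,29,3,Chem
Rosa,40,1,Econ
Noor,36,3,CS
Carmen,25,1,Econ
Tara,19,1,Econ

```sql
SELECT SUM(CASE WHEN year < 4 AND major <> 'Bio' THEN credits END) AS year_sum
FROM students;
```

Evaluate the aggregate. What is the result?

306

student=Yara: ✓ → 20
student=Eve: ✓ → 26
student=Mira: ✓ → 27
student=Sven: ✓ → 39
student=Xiu: ✓ → 2
student=Diego: ✓ → 21
student=Kai: ✓ → 22
student=Farah: ✓ → 29
student=Rosa: ✓ → 40
student=Noor: ✓ → 36
student=Carmen: ✓ → 25
student=Tara: ✓ → 19
year_sum = 20 + 26 + 27 + 39 + 2 + 21 + 22 + 29 + 40 + 36 + 25 + 19 = 306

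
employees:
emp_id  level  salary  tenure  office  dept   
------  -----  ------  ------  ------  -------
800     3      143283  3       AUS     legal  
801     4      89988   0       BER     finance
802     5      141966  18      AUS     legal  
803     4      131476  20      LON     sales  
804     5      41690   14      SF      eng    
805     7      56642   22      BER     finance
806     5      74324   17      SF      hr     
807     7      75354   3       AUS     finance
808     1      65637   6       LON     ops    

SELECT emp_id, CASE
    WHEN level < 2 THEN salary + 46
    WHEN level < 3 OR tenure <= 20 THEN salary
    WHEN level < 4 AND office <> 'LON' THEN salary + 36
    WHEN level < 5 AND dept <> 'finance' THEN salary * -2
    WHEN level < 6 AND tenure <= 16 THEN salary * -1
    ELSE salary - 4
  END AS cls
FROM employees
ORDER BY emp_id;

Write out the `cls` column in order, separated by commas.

emp_id=800: level < 3 OR tenure <= 20 → 143283
emp_id=801: level < 3 OR tenure <= 20 → 89988
emp_id=802: level < 3 OR tenure <= 20 → 141966
emp_id=803: level < 3 OR tenure <= 20 → 131476
emp_id=804: level < 3 OR tenure <= 20 → 41690
emp_id=805: ELSE → 56638
emp_id=806: level < 3 OR tenure <= 20 → 74324
emp_id=807: level < 3 OR tenure <= 20 → 75354
emp_id=808: level < 2 → 65683

143283, 89988, 141966, 131476, 41690, 56638, 74324, 75354, 65683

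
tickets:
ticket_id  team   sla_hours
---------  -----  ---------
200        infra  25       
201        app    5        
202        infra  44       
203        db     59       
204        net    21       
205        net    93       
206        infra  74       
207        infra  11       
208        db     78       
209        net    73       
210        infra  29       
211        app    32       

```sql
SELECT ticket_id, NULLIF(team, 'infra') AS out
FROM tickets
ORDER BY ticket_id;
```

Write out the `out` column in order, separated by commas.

NULL, app, NULL, db, net, net, NULL, NULL, db, net, NULL, app

ticket_id=200: team=infra vs infra: equal → NULL
ticket_id=201: team=app vs infra: differ → app
ticket_id=202: team=infra vs infra: equal → NULL
ticket_id=203: team=db vs infra: differ → db
ticket_id=204: team=net vs infra: differ → net
ticket_id=205: team=net vs infra: differ → net
ticket_id=206: team=infra vs infra: equal → NULL
ticket_id=207: team=infra vs infra: equal → NULL
ticket_id=208: team=db vs infra: differ → db
ticket_id=209: team=net vs infra: differ → net
ticket_id=210: team=infra vs infra: equal → NULL
ticket_id=211: team=app vs infra: differ → app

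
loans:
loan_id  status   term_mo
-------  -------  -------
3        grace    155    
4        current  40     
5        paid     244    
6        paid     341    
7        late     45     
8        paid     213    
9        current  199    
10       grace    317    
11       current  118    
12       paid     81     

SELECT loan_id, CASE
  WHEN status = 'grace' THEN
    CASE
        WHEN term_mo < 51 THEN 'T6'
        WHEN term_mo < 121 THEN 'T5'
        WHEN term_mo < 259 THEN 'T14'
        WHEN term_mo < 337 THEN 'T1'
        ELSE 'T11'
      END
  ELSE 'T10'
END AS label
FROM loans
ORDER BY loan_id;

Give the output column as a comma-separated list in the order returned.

T14, T10, T10, T10, T10, T10, T10, T1, T10, T10

loan_id=3: status='grace' → inner[term_mo < 259] → T14
loan_id=4: status='current' → outer ELSE → T10
loan_id=5: status='paid' → outer ELSE → T10
loan_id=6: status='paid' → outer ELSE → T10
loan_id=7: status='late' → outer ELSE → T10
loan_id=8: status='paid' → outer ELSE → T10
loan_id=9: status='current' → outer ELSE → T10
loan_id=10: status='grace' → inner[term_mo < 337] → T1
loan_id=11: status='current' → outer ELSE → T10
loan_id=12: status='paid' → outer ELSE → T10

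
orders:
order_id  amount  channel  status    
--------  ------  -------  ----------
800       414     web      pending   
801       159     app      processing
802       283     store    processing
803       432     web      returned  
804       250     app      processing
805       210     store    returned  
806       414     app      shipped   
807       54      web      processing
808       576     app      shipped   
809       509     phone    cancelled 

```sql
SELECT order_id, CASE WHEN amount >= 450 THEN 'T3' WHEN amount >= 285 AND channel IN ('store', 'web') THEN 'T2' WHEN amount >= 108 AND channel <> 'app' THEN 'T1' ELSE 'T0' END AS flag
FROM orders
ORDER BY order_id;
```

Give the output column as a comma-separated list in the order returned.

order_id=800: amount >= 285 AND channel IN ('store', 'web') → T2
order_id=801: ELSE → T0
order_id=802: amount >= 108 AND channel <> 'app' → T1
order_id=803: amount >= 285 AND channel IN ('store', 'web') → T2
order_id=804: ELSE → T0
order_id=805: amount >= 108 AND channel <> 'app' → T1
order_id=806: ELSE → T0
order_id=807: ELSE → T0
order_id=808: amount >= 450 → T3
order_id=809: amount >= 450 → T3

T2, T0, T1, T2, T0, T1, T0, T0, T3, T3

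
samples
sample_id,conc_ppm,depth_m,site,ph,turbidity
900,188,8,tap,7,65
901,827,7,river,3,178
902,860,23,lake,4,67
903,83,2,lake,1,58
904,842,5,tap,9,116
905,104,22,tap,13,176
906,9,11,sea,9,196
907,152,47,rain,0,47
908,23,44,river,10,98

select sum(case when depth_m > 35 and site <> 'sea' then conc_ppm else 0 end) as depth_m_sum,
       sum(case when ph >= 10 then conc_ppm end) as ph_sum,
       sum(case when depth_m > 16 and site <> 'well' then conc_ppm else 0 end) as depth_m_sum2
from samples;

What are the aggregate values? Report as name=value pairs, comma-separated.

[depth_m_sum: depth_m > 35 and site <> 'sea']
sample_id=900: ✗
sample_id=901: ✗
sample_id=902: ✗
sample_id=903: ✗
sample_id=904: ✗
sample_id=905: ✗
sample_id=906: ✗
sample_id=907: ✓ → 152
sample_id=908: ✓ → 23
depth_m_sum = 152 + 23 = 175
—
[ph_sum: ph >= 10]
sample_id=900: ✗
sample_id=901: ✗
sample_id=902: ✗
sample_id=903: ✗
sample_id=904: ✗
sample_id=905: ✓ → 104
sample_id=906: ✗
sample_id=907: ✗
sample_id=908: ✓ → 23
ph_sum = 104 + 23 = 127
—
[depth_m_sum2: depth_m > 16 and site <> 'well']
sample_id=900: ✗
sample_id=901: ✗
sample_id=902: ✓ → 860
sample_id=903: ✗
sample_id=904: ✗
sample_id=905: ✓ → 104
sample_id=906: ✗
sample_id=907: ✓ → 152
sample_id=908: ✓ → 23
depth_m_sum2 = 860 + 104 + 152 + 23 = 1139

depth_m_sum=175, ph_sum=127, depth_m_sum2=1139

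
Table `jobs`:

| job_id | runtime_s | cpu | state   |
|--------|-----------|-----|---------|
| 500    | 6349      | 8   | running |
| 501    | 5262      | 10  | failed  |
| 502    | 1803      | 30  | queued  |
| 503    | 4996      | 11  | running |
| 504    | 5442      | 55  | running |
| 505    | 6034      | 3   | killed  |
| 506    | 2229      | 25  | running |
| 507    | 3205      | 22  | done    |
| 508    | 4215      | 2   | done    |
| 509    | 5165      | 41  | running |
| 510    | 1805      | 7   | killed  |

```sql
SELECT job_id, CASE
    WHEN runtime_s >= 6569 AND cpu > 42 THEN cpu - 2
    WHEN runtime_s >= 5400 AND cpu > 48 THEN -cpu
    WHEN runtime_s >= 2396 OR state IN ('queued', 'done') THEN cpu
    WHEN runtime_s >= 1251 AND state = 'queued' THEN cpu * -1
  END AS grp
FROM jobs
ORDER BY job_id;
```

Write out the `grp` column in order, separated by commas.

job_id=500: runtime_s >= 2396 OR state IN ('queued', 'done') → 8
job_id=501: runtime_s >= 2396 OR state IN ('queued', 'done') → 10
job_id=502: runtime_s >= 2396 OR state IN ('queued', 'done') → 30
job_id=503: runtime_s >= 2396 OR state IN ('queued', 'done') → 11
job_id=504: runtime_s >= 5400 AND cpu > 48 → -55
job_id=505: runtime_s >= 2396 OR state IN ('queued', 'done') → 3
job_id=506: (no match → NULL) → NULL
job_id=507: runtime_s >= 2396 OR state IN ('queued', 'done') → 22
job_id=508: runtime_s >= 2396 OR state IN ('queued', 'done') → 2
job_id=509: runtime_s >= 2396 OR state IN ('queued', 'done') → 41
job_id=510: (no match → NULL) → NULL

8, 10, 30, 11, -55, 3, NULL, 22, 2, 41, NULL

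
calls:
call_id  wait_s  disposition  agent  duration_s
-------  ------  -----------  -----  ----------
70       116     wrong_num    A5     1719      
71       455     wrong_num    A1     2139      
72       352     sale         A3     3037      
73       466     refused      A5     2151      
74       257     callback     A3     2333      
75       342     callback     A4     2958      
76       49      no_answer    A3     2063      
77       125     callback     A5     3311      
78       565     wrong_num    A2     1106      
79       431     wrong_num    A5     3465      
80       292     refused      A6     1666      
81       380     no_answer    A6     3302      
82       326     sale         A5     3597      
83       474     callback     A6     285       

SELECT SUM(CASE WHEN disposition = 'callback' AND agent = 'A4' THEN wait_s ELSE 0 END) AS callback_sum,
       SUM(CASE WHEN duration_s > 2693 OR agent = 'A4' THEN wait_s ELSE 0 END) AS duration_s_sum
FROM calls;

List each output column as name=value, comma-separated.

[callback_sum: disposition = 'callback' AND agent = 'A4']
call_id=70: ✗
call_id=71: ✗
call_id=72: ✗
call_id=73: ✗
call_id=74: ✗
call_id=75: ✓ → 342
call_id=76: ✗
call_id=77: ✗
call_id=78: ✗
call_id=79: ✗
call_id=80: ✗
call_id=81: ✗
call_id=82: ✗
call_id=83: ✗
callback_sum = 342
—
[duration_s_sum: duration_s > 2693 OR agent = 'A4']
call_id=70: ✗
call_id=71: ✗
call_id=72: ✓ → 352
call_id=73: ✗
call_id=74: ✗
call_id=75: ✓ → 342
call_id=76: ✗
call_id=77: ✓ → 125
call_id=78: ✗
call_id=79: ✓ → 431
call_id=80: ✗
call_id=81: ✓ → 380
call_id=82: ✓ → 326
call_id=83: ✗
duration_s_sum = 352 + 342 + 125 + 431 + 380 + 326 = 1956

callback_sum=342, duration_s_sum=1956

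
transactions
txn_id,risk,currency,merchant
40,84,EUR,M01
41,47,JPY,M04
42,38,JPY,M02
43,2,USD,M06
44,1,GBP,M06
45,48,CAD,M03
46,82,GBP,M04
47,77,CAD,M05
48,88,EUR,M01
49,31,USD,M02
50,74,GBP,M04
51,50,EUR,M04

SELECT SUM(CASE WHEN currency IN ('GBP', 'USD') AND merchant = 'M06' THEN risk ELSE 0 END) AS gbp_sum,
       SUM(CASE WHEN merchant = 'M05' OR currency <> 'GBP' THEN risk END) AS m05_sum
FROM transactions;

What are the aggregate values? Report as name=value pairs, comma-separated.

[gbp_sum: currency IN ('GBP', 'USD') AND merchant = 'M06']
txn_id=40: ✗
txn_id=41: ✗
txn_id=42: ✗
txn_id=43: ✓ → 2
txn_id=44: ✓ → 1
txn_id=45: ✗
txn_id=46: ✗
txn_id=47: ✗
txn_id=48: ✗
txn_id=49: ✗
txn_id=50: ✗
txn_id=51: ✗
gbp_sum = 2 + 1 = 3
—
[m05_sum: merchant = 'M05' OR currency <> 'GBP']
txn_id=40: ✓ → 84
txn_id=41: ✓ → 47
txn_id=42: ✓ → 38
txn_id=43: ✓ → 2
txn_id=44: ✗
txn_id=45: ✓ → 48
txn_id=46: ✗
txn_id=47: ✓ → 77
txn_id=48: ✓ → 88
txn_id=49: ✓ → 31
txn_id=50: ✗
txn_id=51: ✓ → 50
m05_sum = 84 + 47 + 38 + 2 + 48 + 77 + 88 + 31 + 50 = 465

gbp_sum=3, m05_sum=465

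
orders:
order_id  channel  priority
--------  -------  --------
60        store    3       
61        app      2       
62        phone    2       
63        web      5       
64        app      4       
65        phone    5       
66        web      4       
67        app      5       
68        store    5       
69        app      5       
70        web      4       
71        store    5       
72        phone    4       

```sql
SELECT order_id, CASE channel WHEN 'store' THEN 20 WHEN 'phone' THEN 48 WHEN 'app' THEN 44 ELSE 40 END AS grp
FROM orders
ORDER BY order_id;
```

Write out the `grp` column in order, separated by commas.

20, 44, 48, 40, 44, 48, 40, 44, 20, 44, 40, 20, 48

order_id=60: channel='store' → 20
order_id=61: channel='app' → 44
order_id=62: channel='phone' → 48
order_id=63: ELSE → 40
order_id=64: channel='app' → 44
order_id=65: channel='phone' → 48
order_id=66: ELSE → 40
order_id=67: channel='app' → 44
order_id=68: channel='store' → 20
order_id=69: channel='app' → 44
order_id=70: ELSE → 40
order_id=71: channel='store' → 20
order_id=72: channel='phone' → 48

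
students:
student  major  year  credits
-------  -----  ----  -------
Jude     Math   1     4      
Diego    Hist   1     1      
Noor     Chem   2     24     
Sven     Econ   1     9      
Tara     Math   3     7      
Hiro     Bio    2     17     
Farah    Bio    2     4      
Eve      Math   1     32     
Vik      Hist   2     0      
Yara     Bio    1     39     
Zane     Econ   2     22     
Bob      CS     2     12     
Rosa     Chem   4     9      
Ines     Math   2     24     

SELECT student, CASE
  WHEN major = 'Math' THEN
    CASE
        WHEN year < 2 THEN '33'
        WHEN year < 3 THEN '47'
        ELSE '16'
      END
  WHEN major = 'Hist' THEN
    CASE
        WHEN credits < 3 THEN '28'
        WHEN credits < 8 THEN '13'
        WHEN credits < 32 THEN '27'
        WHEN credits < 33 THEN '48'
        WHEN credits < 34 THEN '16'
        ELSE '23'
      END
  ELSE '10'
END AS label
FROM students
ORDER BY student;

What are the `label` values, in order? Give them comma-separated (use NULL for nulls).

10, 28, 33, 10, 10, 47, 33, 10, 10, 10, 16, 28, 10, 10

student=Bob: major='CS' → outer ELSE → 10
student=Diego: major='Hist' → inner[credits < 3] → 28
student=Eve: major='Math' → inner[year < 2] → 33
student=Farah: major='Bio' → outer ELSE → 10
student=Hiro: major='Bio' → outer ELSE → 10
student=Ines: major='Math' → inner[year < 3] → 47
student=Jude: major='Math' → inner[year < 2] → 33
student=Noor: major='Chem' → outer ELSE → 10
student=Rosa: major='Chem' → outer ELSE → 10
student=Sven: major='Econ' → outer ELSE → 10
student=Tara: major='Math' → inner[ELSE] → 16
student=Vik: major='Hist' → inner[credits < 3] → 28
student=Yara: major='Bio' → outer ELSE → 10
student=Zane: major='Econ' → outer ELSE → 10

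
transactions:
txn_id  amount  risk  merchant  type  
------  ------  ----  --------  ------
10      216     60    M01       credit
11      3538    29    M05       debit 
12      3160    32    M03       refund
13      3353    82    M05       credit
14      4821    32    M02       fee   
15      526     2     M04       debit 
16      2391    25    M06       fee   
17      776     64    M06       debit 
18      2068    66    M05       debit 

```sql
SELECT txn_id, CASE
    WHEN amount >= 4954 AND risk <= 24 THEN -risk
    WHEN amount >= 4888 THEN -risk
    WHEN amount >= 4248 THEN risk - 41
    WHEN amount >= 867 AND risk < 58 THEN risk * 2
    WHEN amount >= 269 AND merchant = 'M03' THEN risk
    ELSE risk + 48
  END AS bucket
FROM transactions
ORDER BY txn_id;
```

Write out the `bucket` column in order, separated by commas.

108, 58, 64, 130, -9, 50, 50, 112, 114

txn_id=10: ELSE → 108
txn_id=11: amount >= 867 AND risk < 58 → 58
txn_id=12: amount >= 867 AND risk < 58 → 64
txn_id=13: ELSE → 130
txn_id=14: amount >= 4248 → -9
txn_id=15: ELSE → 50
txn_id=16: amount >= 867 AND risk < 58 → 50
txn_id=17: ELSE → 112
txn_id=18: ELSE → 114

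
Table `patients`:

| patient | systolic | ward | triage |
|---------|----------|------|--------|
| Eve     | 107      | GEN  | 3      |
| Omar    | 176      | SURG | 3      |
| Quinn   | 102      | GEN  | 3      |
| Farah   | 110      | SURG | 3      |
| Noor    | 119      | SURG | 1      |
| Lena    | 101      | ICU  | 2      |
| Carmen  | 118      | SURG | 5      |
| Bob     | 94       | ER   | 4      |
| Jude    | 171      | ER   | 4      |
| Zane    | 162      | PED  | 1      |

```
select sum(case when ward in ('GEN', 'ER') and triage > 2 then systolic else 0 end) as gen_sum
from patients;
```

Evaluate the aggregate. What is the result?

patient=Eve: ✓ → 107
patient=Omar: ✗
patient=Quinn: ✓ → 102
patient=Farah: ✗
patient=Noor: ✗
patient=Lena: ✗
patient=Carmen: ✗
patient=Bob: ✓ → 94
patient=Jude: ✓ → 171
patient=Zane: ✗
gen_sum = 107 + 102 + 94 + 171 = 474

474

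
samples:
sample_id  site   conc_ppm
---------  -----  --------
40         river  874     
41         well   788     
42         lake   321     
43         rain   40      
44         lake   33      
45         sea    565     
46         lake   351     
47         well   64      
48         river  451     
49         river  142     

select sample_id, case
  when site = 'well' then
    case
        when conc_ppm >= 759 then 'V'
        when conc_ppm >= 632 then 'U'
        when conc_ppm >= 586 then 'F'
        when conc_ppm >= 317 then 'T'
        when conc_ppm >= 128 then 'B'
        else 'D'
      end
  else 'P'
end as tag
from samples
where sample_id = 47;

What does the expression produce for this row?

sample_id = 47: site=well, conc_ppm=64.
site='well' → inner[ELSE] → D

D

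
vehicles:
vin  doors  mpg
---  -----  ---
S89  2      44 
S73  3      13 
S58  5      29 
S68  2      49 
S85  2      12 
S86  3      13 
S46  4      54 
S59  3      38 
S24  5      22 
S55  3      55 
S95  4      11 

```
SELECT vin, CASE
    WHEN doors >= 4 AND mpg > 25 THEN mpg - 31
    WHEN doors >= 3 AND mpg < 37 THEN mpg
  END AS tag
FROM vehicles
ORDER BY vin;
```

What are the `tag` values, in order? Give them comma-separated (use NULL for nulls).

vin=S24: doors >= 3 AND mpg < 37 → 22
vin=S46: doors >= 4 AND mpg > 25 → 23
vin=S55: (no match → NULL) → NULL
vin=S58: doors >= 4 AND mpg > 25 → -2
vin=S59: (no match → NULL) → NULL
vin=S68: (no match → NULL) → NULL
vin=S73: doors >= 3 AND mpg < 37 → 13
vin=S85: (no match → NULL) → NULL
vin=S86: doors >= 3 AND mpg < 37 → 13
vin=S89: (no match → NULL) → NULL
vin=S95: doors >= 3 AND mpg < 37 → 11

22, 23, NULL, -2, NULL, NULL, 13, NULL, 13, NULL, 11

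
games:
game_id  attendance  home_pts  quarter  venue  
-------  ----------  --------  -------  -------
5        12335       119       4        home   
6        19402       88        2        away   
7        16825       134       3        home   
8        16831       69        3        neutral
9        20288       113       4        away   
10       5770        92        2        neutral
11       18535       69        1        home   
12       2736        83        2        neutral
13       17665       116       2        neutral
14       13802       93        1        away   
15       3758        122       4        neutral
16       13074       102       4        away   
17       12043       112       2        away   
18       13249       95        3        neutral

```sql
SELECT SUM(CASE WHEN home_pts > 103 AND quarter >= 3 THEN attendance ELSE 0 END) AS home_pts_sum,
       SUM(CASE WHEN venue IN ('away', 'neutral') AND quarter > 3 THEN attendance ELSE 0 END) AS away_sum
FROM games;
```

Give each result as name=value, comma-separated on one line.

[home_pts_sum: home_pts > 103 AND quarter >= 3]
game_id=5: ✓ → 12335
game_id=6: ✗
game_id=7: ✓ → 16825
game_id=8: ✗
game_id=9: ✓ → 20288
game_id=10: ✗
game_id=11: ✗
game_id=12: ✗
game_id=13: ✗
game_id=14: ✗
game_id=15: ✓ → 3758
game_id=16: ✗
game_id=17: ✗
game_id=18: ✗
home_pts_sum = 12335 + 16825 + 20288 + 3758 = 53206
—
[away_sum: venue IN ('away', 'neutral') AND quarter > 3]
game_id=5: ✗
game_id=6: ✗
game_id=7: ✗
game_id=8: ✗
game_id=9: ✓ → 20288
game_id=10: ✗
game_id=11: ✗
game_id=12: ✗
game_id=13: ✗
game_id=14: ✗
game_id=15: ✓ → 3758
game_id=16: ✓ → 13074
game_id=17: ✗
game_id=18: ✗
away_sum = 20288 + 3758 + 13074 = 37120

home_pts_sum=53206, away_sum=37120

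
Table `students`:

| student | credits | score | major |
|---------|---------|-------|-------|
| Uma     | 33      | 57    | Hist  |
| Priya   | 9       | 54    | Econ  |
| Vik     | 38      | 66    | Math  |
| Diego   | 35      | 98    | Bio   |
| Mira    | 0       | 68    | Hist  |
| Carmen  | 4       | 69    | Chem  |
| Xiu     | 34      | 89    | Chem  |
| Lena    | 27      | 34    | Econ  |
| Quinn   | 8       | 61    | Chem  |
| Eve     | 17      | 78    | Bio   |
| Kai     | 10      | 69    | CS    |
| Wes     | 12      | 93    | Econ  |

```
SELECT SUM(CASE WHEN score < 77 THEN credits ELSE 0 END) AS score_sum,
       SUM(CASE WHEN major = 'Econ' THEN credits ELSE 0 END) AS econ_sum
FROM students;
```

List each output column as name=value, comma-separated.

[score_sum: score < 77]
student=Uma: ✓ → 33
student=Priya: ✓ → 9
student=Vik: ✓ → 38
student=Diego: ✗
student=Mira: ✓ → 0
student=Carmen: ✓ → 4
student=Xiu: ✗
student=Lena: ✓ → 27
student=Quinn: ✓ → 8
student=Eve: ✗
student=Kai: ✓ → 10
student=Wes: ✗
score_sum = 33 + 9 + 38 + 4 + 27 + 8 + 10 = 129
—
[econ_sum: major = 'Econ']
student=Uma: ✗
student=Priya: ✓ → 9
student=Vik: ✗
student=Diego: ✗
student=Mira: ✗
student=Carmen: ✗
student=Xiu: ✗
student=Lena: ✓ → 27
student=Quinn: ✗
student=Eve: ✗
student=Kai: ✗
student=Wes: ✓ → 12
econ_sum = 9 + 27 + 12 = 48

score_sum=129, econ_sum=48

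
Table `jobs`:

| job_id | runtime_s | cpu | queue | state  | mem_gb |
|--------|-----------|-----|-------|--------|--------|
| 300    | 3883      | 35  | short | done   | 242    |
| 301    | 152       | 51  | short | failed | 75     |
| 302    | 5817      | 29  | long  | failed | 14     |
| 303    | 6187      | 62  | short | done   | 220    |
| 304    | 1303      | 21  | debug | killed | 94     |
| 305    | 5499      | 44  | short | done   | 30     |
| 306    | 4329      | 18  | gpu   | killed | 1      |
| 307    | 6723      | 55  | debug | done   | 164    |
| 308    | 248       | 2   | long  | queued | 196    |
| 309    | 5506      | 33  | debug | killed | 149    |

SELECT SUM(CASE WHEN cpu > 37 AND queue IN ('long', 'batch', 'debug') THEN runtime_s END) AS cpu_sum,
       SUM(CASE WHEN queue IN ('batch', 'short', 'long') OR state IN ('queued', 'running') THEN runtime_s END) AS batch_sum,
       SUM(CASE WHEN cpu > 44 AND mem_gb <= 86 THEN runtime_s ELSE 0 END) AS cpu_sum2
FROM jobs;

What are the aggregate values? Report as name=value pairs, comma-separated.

[cpu_sum: cpu > 37 AND queue IN ('long', 'batch', 'debug')]
job_id=300: ✗
job_id=301: ✗
job_id=302: ✗
job_id=303: ✗
job_id=304: ✗
job_id=305: ✗
job_id=306: ✗
job_id=307: ✓ → 6723
job_id=308: ✗
job_id=309: ✗
cpu_sum = 6723
—
[batch_sum: queue IN ('batch', 'short', 'long') OR state IN ('queued', 'running')]
job_id=300: ✓ → 3883
job_id=301: ✓ → 152
job_id=302: ✓ → 5817
job_id=303: ✓ → 6187
job_id=304: ✗
job_id=305: ✓ → 5499
job_id=306: ✗
job_id=307: ✗
job_id=308: ✓ → 248
job_id=309: ✗
batch_sum = 3883 + 152 + 5817 + 6187 + 5499 + 248 = 21786
—
[cpu_sum2: cpu > 44 AND mem_gb <= 86]
job_id=300: ✗
job_id=301: ✓ → 152
job_id=302: ✗
job_id=303: ✗
job_id=304: ✗
job_id=305: ✗
job_id=306: ✗
job_id=307: ✗
job_id=308: ✗
job_id=309: ✗
cpu_sum2 = 152

cpu_sum=6723, batch_sum=21786, cpu_sum2=152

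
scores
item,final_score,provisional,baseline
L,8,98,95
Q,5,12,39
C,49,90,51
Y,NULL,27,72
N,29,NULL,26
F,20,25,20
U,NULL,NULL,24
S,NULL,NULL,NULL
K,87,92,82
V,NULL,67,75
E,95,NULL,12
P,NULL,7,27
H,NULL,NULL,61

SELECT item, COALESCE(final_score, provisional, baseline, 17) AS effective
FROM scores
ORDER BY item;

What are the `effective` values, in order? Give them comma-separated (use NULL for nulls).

item=C: final_score=49 → 49
item=E: final_score=95 → 95
item=F: final_score=20 → 20
item=H: final_score=NULL, provisional=NULL, baseline=61 → 61
item=K: final_score=87 → 87
item=L: final_score=8 → 8
item=N: final_score=29 → 29
item=P: final_score=NULL, provisional=7 → 7
item=Q: final_score=5 → 5
item=S: final_score=NULL, provisional=NULL, baseline=NULL, → literal 17 → 17
item=U: final_score=NULL, provisional=NULL, baseline=24 → 24
item=V: final_score=NULL, provisional=67 → 67
item=Y: final_score=NULL, provisional=27 → 27

49, 95, 20, 61, 87, 8, 29, 7, 5, 17, 24, 67, 27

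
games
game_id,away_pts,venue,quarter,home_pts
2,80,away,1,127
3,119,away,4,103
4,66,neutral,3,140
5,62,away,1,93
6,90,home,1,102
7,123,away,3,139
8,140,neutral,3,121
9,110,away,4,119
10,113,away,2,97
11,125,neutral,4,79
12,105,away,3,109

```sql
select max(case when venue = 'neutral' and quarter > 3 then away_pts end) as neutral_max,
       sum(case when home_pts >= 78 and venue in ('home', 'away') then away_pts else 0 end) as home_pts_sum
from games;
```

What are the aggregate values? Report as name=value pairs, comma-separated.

neutral_max=125, home_pts_sum=802

[neutral_max: venue = 'neutral' and quarter > 3]
game_id=2: ✗
game_id=3: ✗
game_id=4: ✗
game_id=5: ✗
game_id=6: ✗
game_id=7: ✗
game_id=8: ✗
game_id=9: ✗
game_id=10: ✗
game_id=11: ✓ → 125
game_id=12: ✗
neutral_max = MAX(125) = 125
—
[home_pts_sum: home_pts >= 78 and venue in ('home', 'away')]
game_id=2: ✓ → 80
game_id=3: ✓ → 119
game_id=4: ✗
game_id=5: ✓ → 62
game_id=6: ✓ → 90
game_id=7: ✓ → 123
game_id=8: ✗
game_id=9: ✓ → 110
game_id=10: ✓ → 113
game_id=11: ✗
game_id=12: ✓ → 105
home_pts_sum = 80 + 119 + 62 + 90 + 123 + 110 + 113 + 105 = 802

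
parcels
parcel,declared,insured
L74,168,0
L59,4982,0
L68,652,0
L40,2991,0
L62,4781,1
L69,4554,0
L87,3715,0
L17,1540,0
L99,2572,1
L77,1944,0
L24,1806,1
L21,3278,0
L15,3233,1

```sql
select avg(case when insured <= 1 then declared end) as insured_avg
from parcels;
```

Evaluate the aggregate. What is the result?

2785.8461538462

parcel=L74: ✓ → 168
parcel=L59: ✓ → 4982
parcel=L68: ✓ → 652
parcel=L40: ✓ → 2991
parcel=L62: ✓ → 4781
parcel=L69: ✓ → 4554
parcel=L87: ✓ → 3715
parcel=L17: ✓ → 1540
parcel=L99: ✓ → 2572
parcel=L77: ✓ → 1944
parcel=L24: ✓ → 1806
parcel=L21: ✓ → 3278
parcel=L15: ✓ → 3233
insured_avg = (168 + 4982 + 652 + 2991 + 4781 + 4554 + 3715 + 1540 + 2572 + 1944 + 1806 + 3278 + 3233) / 13 = 2785.8461538462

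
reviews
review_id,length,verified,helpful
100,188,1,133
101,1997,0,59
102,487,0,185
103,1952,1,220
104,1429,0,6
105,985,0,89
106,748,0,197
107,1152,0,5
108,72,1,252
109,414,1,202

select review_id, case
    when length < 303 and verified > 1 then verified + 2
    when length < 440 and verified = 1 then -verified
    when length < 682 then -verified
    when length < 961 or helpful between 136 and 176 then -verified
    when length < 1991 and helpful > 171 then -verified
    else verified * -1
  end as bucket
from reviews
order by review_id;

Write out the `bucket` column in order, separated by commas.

-1, 0, 0, -1, 0, 0, 0, 0, -1, -1

review_id=100: length < 440 and verified = 1 → -1
review_id=101: ELSE → 0
review_id=102: length < 682 → 0
review_id=103: length < 1991 and helpful > 171 → -1
review_id=104: ELSE → 0
review_id=105: ELSE → 0
review_id=106: length < 961 or helpful between 136 and 176 → 0
review_id=107: ELSE → 0
review_id=108: length < 440 and verified = 1 → -1
review_id=109: length < 440 and verified = 1 → -1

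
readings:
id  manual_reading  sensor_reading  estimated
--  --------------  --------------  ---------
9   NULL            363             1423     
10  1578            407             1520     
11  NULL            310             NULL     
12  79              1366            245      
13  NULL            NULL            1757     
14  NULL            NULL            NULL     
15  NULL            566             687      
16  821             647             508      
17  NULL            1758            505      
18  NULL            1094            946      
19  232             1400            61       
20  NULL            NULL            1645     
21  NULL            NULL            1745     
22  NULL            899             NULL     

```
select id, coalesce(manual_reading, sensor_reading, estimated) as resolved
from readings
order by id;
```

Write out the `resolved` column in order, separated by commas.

363, 1578, 310, 79, 1757, NULL, 566, 821, 1758, 1094, 232, 1645, 1745, 899

id=9: manual_reading=NULL, sensor_reading=363 → 363
id=10: manual_reading=1578 → 1578
id=11: manual_reading=NULL, sensor_reading=310 → 310
id=12: manual_reading=79 → 79
id=13: manual_reading=NULL, sensor_reading=NULL, estimated=1757 → 1757
id=14: manual_reading=NULL, sensor_reading=NULL, estimated=NULL (all NULL) → NULL
id=15: manual_reading=NULL, sensor_reading=566 → 566
id=16: manual_reading=821 → 821
id=17: manual_reading=NULL, sensor_reading=1758 → 1758
id=18: manual_reading=NULL, sensor_reading=1094 → 1094
id=19: manual_reading=232 → 232
id=20: manual_reading=NULL, sensor_reading=NULL, estimated=1645 → 1645
id=21: manual_reading=NULL, sensor_reading=NULL, estimated=1745 → 1745
id=22: manual_reading=NULL, sensor_reading=899 → 899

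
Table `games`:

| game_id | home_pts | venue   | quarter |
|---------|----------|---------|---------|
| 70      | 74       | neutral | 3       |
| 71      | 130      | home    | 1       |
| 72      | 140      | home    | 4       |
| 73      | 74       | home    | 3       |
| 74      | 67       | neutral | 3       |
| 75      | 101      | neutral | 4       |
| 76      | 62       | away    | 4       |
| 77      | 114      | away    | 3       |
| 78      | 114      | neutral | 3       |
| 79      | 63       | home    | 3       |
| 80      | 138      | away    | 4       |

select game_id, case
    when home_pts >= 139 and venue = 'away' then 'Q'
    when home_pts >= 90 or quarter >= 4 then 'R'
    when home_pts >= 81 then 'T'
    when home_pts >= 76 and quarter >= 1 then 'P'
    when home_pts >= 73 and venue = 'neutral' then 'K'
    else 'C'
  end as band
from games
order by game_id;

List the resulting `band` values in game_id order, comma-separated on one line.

K, R, R, C, C, R, R, R, R, C, R

game_id=70: home_pts >= 73 and venue = 'neutral' → K
game_id=71: home_pts >= 90 or quarter >= 4 → R
game_id=72: home_pts >= 90 or quarter >= 4 → R
game_id=73: ELSE → C
game_id=74: ELSE → C
game_id=75: home_pts >= 90 or quarter >= 4 → R
game_id=76: home_pts >= 90 or quarter >= 4 → R
game_id=77: home_pts >= 90 or quarter >= 4 → R
game_id=78: home_pts >= 90 or quarter >= 4 → R
game_id=79: ELSE → C
game_id=80: home_pts >= 90 or quarter >= 4 → R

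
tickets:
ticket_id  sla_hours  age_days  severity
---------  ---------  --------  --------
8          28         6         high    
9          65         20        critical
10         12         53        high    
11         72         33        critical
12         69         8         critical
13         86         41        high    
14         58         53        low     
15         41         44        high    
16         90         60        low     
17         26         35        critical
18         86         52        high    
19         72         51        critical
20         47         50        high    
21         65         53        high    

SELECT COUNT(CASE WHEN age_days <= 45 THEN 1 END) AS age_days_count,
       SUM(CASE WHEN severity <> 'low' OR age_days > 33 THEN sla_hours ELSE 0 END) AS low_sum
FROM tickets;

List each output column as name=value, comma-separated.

age_days_count=7, low_sum=817

[age_days_count: age_days <= 45]
ticket_id=8: ✓ → 1
ticket_id=9: ✓ → 1
ticket_id=10: ✗
ticket_id=11: ✓ → 1
ticket_id=12: ✓ → 1
ticket_id=13: ✓ → 1
ticket_id=14: ✗
ticket_id=15: ✓ → 1
ticket_id=16: ✗
ticket_id=17: ✓ → 1
ticket_id=18: ✗
ticket_id=19: ✗
ticket_id=20: ✗
ticket_id=21: ✗
age_days_count = COUNT(1, 1, 1, 1, 1, 1, 1) = 7
—
[low_sum: severity <> 'low' OR age_days > 33]
ticket_id=8: ✓ → 28
ticket_id=9: ✓ → 65
ticket_id=10: ✓ → 12
ticket_id=11: ✓ → 72
ticket_id=12: ✓ → 69
ticket_id=13: ✓ → 86
ticket_id=14: ✓ → 58
ticket_id=15: ✓ → 41
ticket_id=16: ✓ → 90
ticket_id=17: ✓ → 26
ticket_id=18: ✓ → 86
ticket_id=19: ✓ → 72
ticket_id=20: ✓ → 47
ticket_id=21: ✓ → 65
low_sum = 28 + 65 + 12 + 72 + 69 + 86 + 58 + 41 + 90 + 26 + 86 + 72 + 47 + 65 = 817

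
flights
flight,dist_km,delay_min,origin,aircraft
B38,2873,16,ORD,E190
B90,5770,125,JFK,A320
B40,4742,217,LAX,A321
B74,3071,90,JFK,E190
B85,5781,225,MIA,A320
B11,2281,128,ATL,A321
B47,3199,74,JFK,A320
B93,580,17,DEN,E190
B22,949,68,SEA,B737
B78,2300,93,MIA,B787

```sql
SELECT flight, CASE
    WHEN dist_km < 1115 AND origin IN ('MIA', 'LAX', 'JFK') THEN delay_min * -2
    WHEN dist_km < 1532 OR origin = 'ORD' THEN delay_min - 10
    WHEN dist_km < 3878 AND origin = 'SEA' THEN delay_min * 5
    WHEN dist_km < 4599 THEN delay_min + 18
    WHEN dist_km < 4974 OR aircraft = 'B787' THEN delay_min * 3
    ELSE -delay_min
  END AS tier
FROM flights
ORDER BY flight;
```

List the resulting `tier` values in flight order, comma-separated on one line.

146, 58, 6, 651, 92, 108, 111, -225, -125, 7

flight=B11: dist_km < 4599 → 146
flight=B22: dist_km < 1532 OR origin = 'ORD' → 58
flight=B38: dist_km < 1532 OR origin = 'ORD' → 6
flight=B40: dist_km < 4974 OR aircraft = 'B787' → 651
flight=B47: dist_km < 4599 → 92
flight=B74: dist_km < 4599 → 108
flight=B78: dist_km < 4599 → 111
flight=B85: ELSE → -225
flight=B90: ELSE → -125
flight=B93: dist_km < 1532 OR origin = 'ORD' → 7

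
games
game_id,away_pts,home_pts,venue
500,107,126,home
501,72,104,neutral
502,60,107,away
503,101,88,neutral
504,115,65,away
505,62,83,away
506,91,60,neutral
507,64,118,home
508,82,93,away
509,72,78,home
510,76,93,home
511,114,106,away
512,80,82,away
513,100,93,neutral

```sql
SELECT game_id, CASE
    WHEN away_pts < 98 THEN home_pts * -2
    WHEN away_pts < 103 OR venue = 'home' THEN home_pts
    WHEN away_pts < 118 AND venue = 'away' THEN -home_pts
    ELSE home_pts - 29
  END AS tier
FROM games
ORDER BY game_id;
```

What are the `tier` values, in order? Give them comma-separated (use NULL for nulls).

game_id=500: away_pts < 103 OR venue = 'home' → 126
game_id=501: away_pts < 98 → -208
game_id=502: away_pts < 98 → -214
game_id=503: away_pts < 103 OR venue = 'home' → 88
game_id=504: away_pts < 118 AND venue = 'away' → -65
game_id=505: away_pts < 98 → -166
game_id=506: away_pts < 98 → -120
game_id=507: away_pts < 98 → -236
game_id=508: away_pts < 98 → -186
game_id=509: away_pts < 98 → -156
game_id=510: away_pts < 98 → -186
game_id=511: away_pts < 118 AND venue = 'away' → -106
game_id=512: away_pts < 98 → -164
game_id=513: away_pts < 103 OR venue = 'home' → 93

126, -208, -214, 88, -65, -166, -120, -236, -186, -156, -186, -106, -164, 93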